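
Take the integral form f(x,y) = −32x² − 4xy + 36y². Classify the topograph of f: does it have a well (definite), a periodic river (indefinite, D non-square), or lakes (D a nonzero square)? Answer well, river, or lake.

D = b²−4ac = (-4)² − 4·(-32)·36 = 4624
D = 68² is a perfect square ⇒ form factors over ℤ ⇒ lakes

lake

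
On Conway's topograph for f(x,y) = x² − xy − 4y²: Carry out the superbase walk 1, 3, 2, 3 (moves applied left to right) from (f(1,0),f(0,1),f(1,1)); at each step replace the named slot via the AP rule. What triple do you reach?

start (1,-4,-4) = (f(1,0),f(0,1),f(1,1))
replace slot 1: 2·((-4)+(-4)) − 1 = -17 → (-17,-4,-4)
replace slot 3: 2·((-17)+(-4)) − (-4) = -38 → (-17,-4,-38)
replace slot 2: 2·((-17)+(-38)) − (-4) = -106 → (-17,-106,-38)
replace slot 3: 2·((-17)+(-106)) − (-38) = -208 → (-17,-106,-208)

-17,-106,-208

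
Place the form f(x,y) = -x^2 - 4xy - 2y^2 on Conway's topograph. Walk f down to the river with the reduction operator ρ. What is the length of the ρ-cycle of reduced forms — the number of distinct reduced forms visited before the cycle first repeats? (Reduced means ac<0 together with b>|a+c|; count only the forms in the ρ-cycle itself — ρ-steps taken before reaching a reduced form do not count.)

D = 8, ⌊√D⌋ = 2
descent: ρ → (-2,0,1)
descent: ρ → (1,2,-1)  [lands on river]
river: ρ → (-1,2,1)
ρ-cycle length = 2 (tail of 2 descent steps not counted)

2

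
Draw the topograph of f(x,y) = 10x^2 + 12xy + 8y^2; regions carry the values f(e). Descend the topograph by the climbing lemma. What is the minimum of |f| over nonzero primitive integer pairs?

translate: b→-8 (≡12 mod 20), so (10,12,8)→(10,-8,6)
flip: (10,-8,6)→(6,8,10)
translate: b→-4 (≡8 mod 12), so (6,8,10)→(6,-4,8)
reduced (well bottom): (6,-4,8) with a≤c, −a<b≤a
well minimum = a = 6

6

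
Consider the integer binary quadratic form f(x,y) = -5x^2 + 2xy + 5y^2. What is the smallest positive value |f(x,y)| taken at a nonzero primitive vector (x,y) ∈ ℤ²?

river: ρ → (5,8,-2)
river: ρ → (-2,8,5)
river: ρ → (5,2,-5)
river: ρ → (-5,8,2)
river: ρ → (2,8,-5)
river: ρ → (-5,2,5)
closes: descent 0, river 6
min |a| on river = 2

2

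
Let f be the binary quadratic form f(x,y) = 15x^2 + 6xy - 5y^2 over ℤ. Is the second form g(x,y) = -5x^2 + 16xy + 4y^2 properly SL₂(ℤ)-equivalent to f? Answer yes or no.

D₁ = 336, D₂ = 336
river cycle of f (length 4): (-5, 14, 7), (7, 14, -5), (-5, 16, 4), (4, 16, -5)
river cycle of g (length 4): (4, 16, -5), (-5, 14, 7), (7, 14, -5), (-5, 16, 4)
cycles coincide ⇒ equivalent

yes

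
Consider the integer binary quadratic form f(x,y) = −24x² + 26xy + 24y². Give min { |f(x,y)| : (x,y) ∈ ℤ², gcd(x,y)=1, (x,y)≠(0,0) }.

river: ρ → (24,22,-26)
river: ρ → (-26,30,20)
river: ρ → (20,50,-6)
river: ρ → (-6,46,36)
river: ρ → (36,26,-16)
river: ρ → (-16,38,24)
river: ρ → (24,10,-30)
river: ρ → (-30,50,4)
river: ρ → (4,54,-4)
river: ρ → (-4,50,30)
river: ρ → (30,10,-24)
river: ρ → (-24,38,16)
river: ρ → (16,26,-36)
river: ρ → (-36,46,6)
river: ρ → (6,50,-20)
river: ρ → (-20,30,26)
river: ρ → (26,22,-24)
river: ρ → (-24,26,24)
closes: descent 0, river 18
min |a| on river = 4

4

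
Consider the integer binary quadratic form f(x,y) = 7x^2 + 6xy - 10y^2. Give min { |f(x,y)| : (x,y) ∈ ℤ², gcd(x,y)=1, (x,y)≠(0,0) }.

river: ρ → (-10,14,3)
river: ρ → (3,16,-5)
river: ρ → (-5,14,6)
river: ρ → (6,10,-9)
river: ρ → (-9,8,7)
river: ρ → (7,6,-10)
closes: descent 0, river 6
min |a| on river = 3

3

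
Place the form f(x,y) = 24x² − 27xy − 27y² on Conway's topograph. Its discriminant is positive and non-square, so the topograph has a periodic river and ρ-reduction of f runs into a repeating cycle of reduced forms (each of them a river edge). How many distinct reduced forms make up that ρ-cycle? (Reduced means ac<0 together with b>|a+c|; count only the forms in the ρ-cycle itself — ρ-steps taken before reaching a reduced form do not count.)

D = 3321, ⌊√D⌋ = 57
descent: ρ → (-27,27,24)  [lands on river]
river: ρ → (24,21,-30)
river: ρ → (-30,39,15)
river: ρ → (15,51,-12)
river: ρ → (-12,45,27)
river: ρ → (27,9,-30)
river: ρ → (-30,51,6)
river: ρ → (6,57,-3)
river: ρ → (-3,57,6)
river: ρ → (6,51,-30)
river: ρ → (-30,9,27)
river: ρ → (27,45,-12)
river: ρ → (-12,51,15)
river: ρ → (15,39,-30)
river: ρ → (-30,21,24)
river: ρ → (24,27,-27)
ρ-cycle length = 16 (tail of 1 descent step not counted)

16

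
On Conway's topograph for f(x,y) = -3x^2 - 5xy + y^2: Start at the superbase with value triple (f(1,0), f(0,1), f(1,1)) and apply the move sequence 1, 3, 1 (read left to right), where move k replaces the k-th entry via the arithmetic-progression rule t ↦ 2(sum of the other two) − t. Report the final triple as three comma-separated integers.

start (-3,1,-7) = (f(1,0),f(0,1),f(1,1))
replace slot 1: 2·(1+(-7)) − (-3) = -9 → (-9,1,-7)
replace slot 3: 2·((-9)+1) − (-7) = -9 → (-9,1,-9)
replace slot 1: 2·(1+(-9)) − (-9) = -7 → (-7,1,-9)

-7,1,-9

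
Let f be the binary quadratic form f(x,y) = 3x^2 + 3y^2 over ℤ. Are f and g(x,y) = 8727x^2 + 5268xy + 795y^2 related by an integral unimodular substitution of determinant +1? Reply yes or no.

D₁ = -36, D₂ = -36
f: reduced (well bottom): (3,0,3) with a≤c, −a<b≤a
g: flip: (8727,5268,795)→(795,-5268,8727)
g: translate: b→-498 (≡-5268 mod 1590), so (795,-5268,8727)→(795,-498,78)
g: flip: (795,-498,78)→(78,498,795)
g: translate: b→30 (≡498 mod 156), so (78,498,795)→(78,30,3)
g: flip: (78,30,3)→(3,-30,78)
g: translate: b→0 (≡-30 mod 6), so (3,-30,78)→(3,0,3)
g: reduced (well bottom): (3,0,3) with a≤c, −a<b≤a
reduced forms (3, 0, 3) vs (3, 0, 3) ⇒ equivalent

yes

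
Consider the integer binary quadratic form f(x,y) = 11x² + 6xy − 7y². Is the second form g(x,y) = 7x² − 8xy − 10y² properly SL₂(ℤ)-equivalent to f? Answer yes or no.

D₁ = 344, D₂ = 344
river cycle of f (length 10): (-7, 8, 10), (10, 12, -5), (-5, 18, 1), (1, 18, -5), (-5, 12, 10), (10, 8, -7), (-7, 6, 11), (11, 16, -2), (-2, 16, 11), (11, 6, -7)
river cycle of g (length 10): (-10, 8, 7), (7, 6, -11), (-11, 16, 2), (2, 16, -11), (-11, 6, 7), (7, 8, -10), (-10, 12, 5), (5, 18, -1), (-1, 18, 5), (5, 12, -10)
cycles differ ⇒ inequivalent

no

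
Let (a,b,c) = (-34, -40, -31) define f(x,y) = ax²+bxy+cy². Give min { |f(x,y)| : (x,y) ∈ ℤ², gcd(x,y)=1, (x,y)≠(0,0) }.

translate: b→-28 (≡40 mod 68), so (34,40,31)→(34,-28,25)
flip: (34,-28,25)→(25,28,34)
translate: b→-22 (≡28 mod 50), so (25,28,34)→(25,-22,31)
reduced (well bottom): (25,-22,31) with a≤c, −a<b≤a
well minimum |f| = |-25| = 25 (negative-definite)

25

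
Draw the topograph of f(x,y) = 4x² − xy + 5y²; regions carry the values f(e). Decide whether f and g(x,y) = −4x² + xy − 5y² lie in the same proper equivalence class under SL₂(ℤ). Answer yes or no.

D₁ = -79, D₂ = -79
f: reduced (well bottom): (4,-1,5) with a≤c, −a<b≤a
g is negative-definite; reduce −g:
−g: reduced (well bottom): (4,-1,5) with a≤c, −a<b≤a
flip sign back: reduced form of g is (-4,1,-5)
reduced forms (4, -1, 5) vs (-4, 1, -5) ⇒ inequivalent

no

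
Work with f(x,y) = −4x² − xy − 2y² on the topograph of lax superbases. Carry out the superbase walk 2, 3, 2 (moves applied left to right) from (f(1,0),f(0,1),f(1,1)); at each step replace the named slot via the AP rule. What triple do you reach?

start (-4,-2,-7) = (f(1,0),f(0,1),f(1,1))
replace slot 2: 2·((-4)+(-7)) − (-2) = -20 → (-4,-20,-7)
replace slot 3: 2·((-4)+(-20)) − (-7) = -41 → (-4,-20,-41)
replace slot 2: 2·((-4)+(-41)) − (-20) = -70 → (-4,-70,-41)

-4,-70,-41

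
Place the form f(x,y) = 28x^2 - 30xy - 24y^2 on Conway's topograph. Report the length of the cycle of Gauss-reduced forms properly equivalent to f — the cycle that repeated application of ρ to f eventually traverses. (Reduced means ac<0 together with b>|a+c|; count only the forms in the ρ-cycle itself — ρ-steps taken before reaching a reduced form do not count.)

D = 3588, ⌊√D⌋ = 59
descent: ρ → (-24,30,28)  [lands on river]
river: ρ → (28,26,-26)
river: ρ → (-26,26,28)
river: ρ → (28,30,-24)
river: ρ → (-24,18,34)
river: ρ → (34,50,-8)
river: ρ → (-8,46,46)
river: ρ → (46,46,-8)
river: ρ → (-8,50,34)
river: ρ → (34,18,-24)
ρ-cycle length = 10 (tail of 1 descent step not counted)

10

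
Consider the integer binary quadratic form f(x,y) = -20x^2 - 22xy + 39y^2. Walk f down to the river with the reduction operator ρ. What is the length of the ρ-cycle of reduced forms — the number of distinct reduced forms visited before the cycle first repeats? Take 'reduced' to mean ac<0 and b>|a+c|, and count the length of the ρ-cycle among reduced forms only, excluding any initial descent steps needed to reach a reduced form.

D = 3604, ⌊√D⌋ = 60
descent: ρ → (39,22,-20)  [lands on river]
river: ρ → (-20,58,3)
river: ρ → (3,56,-39)
river: ρ → (-39,22,20)
river: ρ → (20,58,-3)
river: ρ → (-3,56,39)
ρ-cycle length = 6 (tail of 1 descent step not counted)

6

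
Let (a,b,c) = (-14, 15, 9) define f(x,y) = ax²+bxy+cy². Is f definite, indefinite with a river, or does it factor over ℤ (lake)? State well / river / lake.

D = b²−4ac = 15² − 4·(-14)·9 = 729
D = 27² is a perfect square ⇒ form factors over ℤ ⇒ lakes

lake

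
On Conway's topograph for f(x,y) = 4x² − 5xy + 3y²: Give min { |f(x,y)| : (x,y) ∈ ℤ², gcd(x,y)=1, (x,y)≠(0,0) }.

translate: b→3 (≡-5 mod 8), so (4,-5,3)→(4,3,2)
flip: (4,3,2)→(2,-3,4)
translate: b→1 (≡-3 mod 4), so (2,-3,4)→(2,1,3)
reduced (well bottom): (2,1,3) with a≤c, −a<b≤a
well minimum = a = 2

2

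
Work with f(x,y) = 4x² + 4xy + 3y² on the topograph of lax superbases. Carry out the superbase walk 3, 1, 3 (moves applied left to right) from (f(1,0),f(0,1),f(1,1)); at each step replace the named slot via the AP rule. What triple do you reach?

start (4,3,11) = (f(1,0),f(0,1),f(1,1))
replace slot 3: 2·(4+3) − 11 = 3 → (4,3,3)
replace slot 1: 2·(3+3) − 4 = 8 → (8,3,3)
replace slot 3: 2·(8+3) − 3 = 19 → (8,3,19)

8,3,19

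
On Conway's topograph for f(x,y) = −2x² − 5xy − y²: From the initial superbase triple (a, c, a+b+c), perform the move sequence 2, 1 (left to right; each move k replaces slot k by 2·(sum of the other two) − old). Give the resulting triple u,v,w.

start (-2,-1,-8) = (f(1,0),f(0,1),f(1,1))
replace slot 2: 2·((-2)+(-8)) − (-1) = -19 → (-2,-19,-8)
replace slot 1: 2·((-19)+(-8)) − (-2) = -52 → (-52,-19,-8)

-52,-19,-8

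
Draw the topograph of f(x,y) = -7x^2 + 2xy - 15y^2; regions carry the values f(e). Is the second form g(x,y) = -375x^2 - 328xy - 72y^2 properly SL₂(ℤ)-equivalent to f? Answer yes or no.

D₁ = -416, D₂ = -416
f is negative-definite; reduce −f:
−f: reduced (well bottom): (7,-2,15) with a≤c, −a<b≤a
flip sign back: reduced form of f is (-7,2,-15)
g is negative-definite; reduce −g:
−g: flip: (375,328,72)→(72,-328,375)
−g: translate: b→-40 (≡-328 mod 144), so (72,-328,375)→(72,-40,7)
−g: flip: (72,-40,7)→(7,40,72)
−g: translate: b→-2 (≡40 mod 14), so (7,40,72)→(7,-2,15)
−g: reduced (well bottom): (7,-2,15) with a≤c, −a<b≤a
flip sign back: reduced form of g is (-7,2,-15)
reduced forms (-7, 2, -15) vs (-7, 2, -15) ⇒ equivalent

yes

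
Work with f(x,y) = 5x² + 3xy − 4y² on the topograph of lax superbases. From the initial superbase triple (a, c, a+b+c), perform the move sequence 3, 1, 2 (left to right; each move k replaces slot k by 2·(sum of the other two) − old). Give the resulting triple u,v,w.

start (5,-4,4) = (f(1,0),f(0,1),f(1,1))
replace slot 3: 2·(5+(-4)) − 4 = -2 → (5,-4,-2)
replace slot 1: 2·((-4)+(-2)) − 5 = -17 → (-17,-4,-2)
replace slot 2: 2·((-17)+(-2)) − (-4) = -34 → (-17,-34,-2)

-17,-34,-2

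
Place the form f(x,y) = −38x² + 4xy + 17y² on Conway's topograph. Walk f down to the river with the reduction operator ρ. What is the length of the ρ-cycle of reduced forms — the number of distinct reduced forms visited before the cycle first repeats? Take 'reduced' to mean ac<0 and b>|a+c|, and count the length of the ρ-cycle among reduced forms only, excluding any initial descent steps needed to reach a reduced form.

D = 2600, ⌊√D⌋ = 50
descent: ρ → (17,30,-25)  [lands on river]
river: ρ → (-25,20,22)
river: ρ → (22,24,-23)
river: ρ → (-23,22,23)
river: ρ → (23,24,-22)
river: ρ → (-22,20,25)
river: ρ → (25,30,-17)
river: ρ → (-17,38,17)
ρ-cycle length = 8 (tail of 1 descent step not counted)

8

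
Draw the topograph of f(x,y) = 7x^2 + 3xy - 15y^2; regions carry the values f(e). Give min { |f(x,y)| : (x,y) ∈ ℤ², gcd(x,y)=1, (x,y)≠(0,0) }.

descent: ρ → (-15,-3,7)
descent: ρ → (7,17,-5)  [lands on river]
river: ρ → (-5,13,13)
river: ρ → (13,13,-5)
river: ρ → (-5,17,7)
river: ρ → (7,11,-11)
river: ρ → (-11,11,7)
closes: descent 2, river 6
min |a| on river = 5

5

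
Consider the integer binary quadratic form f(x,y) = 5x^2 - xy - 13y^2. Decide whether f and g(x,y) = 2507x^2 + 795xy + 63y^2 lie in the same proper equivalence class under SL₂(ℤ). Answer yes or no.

D₁ = 261, D₂ = 261
river cycle of f (length 8): (5, 9, -9), (-9, 9, 5), (5, 11, -7), (-7, 3, 9), (9, 15, -1), (-1, 15, 9), (9, 3, -7), (-7, 11, 5)
river cycle of g (length 8): (5, 9, -9), (-9, 9, 5), (5, 11, -7), (-7, 3, 9), (9, 15, -1), (-1, 15, 9), (9, 3, -7), (-7, 11, 5)
cycles coincide ⇒ equivalent

yes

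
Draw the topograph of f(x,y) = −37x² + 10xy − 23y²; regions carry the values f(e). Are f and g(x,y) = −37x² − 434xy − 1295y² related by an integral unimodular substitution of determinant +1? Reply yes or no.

D₁ = -3304, D₂ = -3304
f is negative-definite; reduce −f:
−f: flip: (37,-10,23)→(23,10,37)
−f: reduced (well bottom): (23,10,37) with a≤c, −a<b≤a
flip sign back: reduced form of f is (-23,-10,-37)
g is negative-definite; reduce −g:
−g: translate: b→-10 (≡434 mod 74), so (37,434,1295)→(37,-10,23)
−g: flip: (37,-10,23)→(23,10,37)
−g: reduced (well bottom): (23,10,37) with a≤c, −a<b≤a
flip sign back: reduced form of g is (-23,-10,-37)
reduced forms (-23, -10, -37) vs (-23, -10, -37) ⇒ equivalent

yes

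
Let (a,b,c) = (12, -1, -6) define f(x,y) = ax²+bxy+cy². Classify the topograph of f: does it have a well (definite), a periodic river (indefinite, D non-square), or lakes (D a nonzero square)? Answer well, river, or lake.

D = b²−4ac = (-1)² − 4·12·(-6) = 289
D = 17² is a perfect square ⇒ form factors over ℤ ⇒ lakes

lake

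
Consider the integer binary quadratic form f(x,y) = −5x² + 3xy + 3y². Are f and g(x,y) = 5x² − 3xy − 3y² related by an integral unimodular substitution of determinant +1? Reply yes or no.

D₁ = 69, D₂ = 69
river cycle of f (length 4): (3, 3, -5), (-5, 7, 1), (1, 7, -5), (-5, 3, 3)
river cycle of g (length 4): (-3, 3, 5), (5, 7, -1), (-1, 7, 5), (5, 3, -3)
cycles differ ⇒ inequivalent

no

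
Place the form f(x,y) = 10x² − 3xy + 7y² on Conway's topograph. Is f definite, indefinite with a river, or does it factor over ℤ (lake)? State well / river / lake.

D = b²−4ac = (-3)² − 4·10·7 = -271
D < 0 ⇒ definite ⇒ every region one sign ⇒ single well

well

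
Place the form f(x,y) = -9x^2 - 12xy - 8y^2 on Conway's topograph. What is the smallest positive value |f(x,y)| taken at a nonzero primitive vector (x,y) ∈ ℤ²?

translate: b→-6 (≡12 mod 18), so (9,12,8)→(9,-6,5)
flip: (9,-6,5)→(5,6,9)
translate: b→-4 (≡6 mod 10), so (5,6,9)→(5,-4,8)
reduced (well bottom): (5,-4,8) with a≤c, −a<b≤a
well minimum |f| = |-5| = 5 (negative-definite)

5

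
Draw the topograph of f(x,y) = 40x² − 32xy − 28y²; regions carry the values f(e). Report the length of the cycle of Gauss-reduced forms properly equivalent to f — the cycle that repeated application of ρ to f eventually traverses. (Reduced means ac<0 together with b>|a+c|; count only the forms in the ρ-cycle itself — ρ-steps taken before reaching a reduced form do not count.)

D = 5504, ⌊√D⌋ = 74
descent: ρ → (-28,32,40)  [lands on river]
river: ρ → (40,48,-20)
river: ρ → (-20,72,4)
river: ρ → (4,72,-20)
river: ρ → (-20,48,40)
river: ρ → (40,32,-28)
river: ρ → (-28,24,44)
river: ρ → (44,64,-8)
river: ρ → (-8,64,44)
river: ρ → (44,24,-28)
ρ-cycle length = 10 (tail of 1 descent step not counted)

10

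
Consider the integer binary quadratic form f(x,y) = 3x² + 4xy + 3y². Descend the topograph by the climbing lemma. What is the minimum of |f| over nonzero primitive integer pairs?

translate: b→-2 (≡4 mod 6), so (3,4,3)→(3,-2,2)
flip: (3,-2,2)→(2,2,3)
reduced (well bottom): (2,2,3) with a≤c, −a<b≤a
well minimum = a = 2

2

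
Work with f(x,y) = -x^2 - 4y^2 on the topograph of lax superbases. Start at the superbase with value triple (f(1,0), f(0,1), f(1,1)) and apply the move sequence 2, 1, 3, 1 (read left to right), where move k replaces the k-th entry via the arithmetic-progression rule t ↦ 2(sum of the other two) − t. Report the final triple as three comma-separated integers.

start (-1,-4,-5) = (f(1,0),f(0,1),f(1,1))
replace slot 2: 2·((-1)+(-5)) − (-4) = -8 → (-1,-8,-5)
replace slot 1: 2·((-8)+(-5)) − (-1) = -25 → (-25,-8,-5)
replace slot 3: 2·((-25)+(-8)) − (-5) = -61 → (-25,-8,-61)
replace slot 1: 2·((-8)+(-61)) − (-25) = -113 → (-113,-8,-61)

-113,-8,-61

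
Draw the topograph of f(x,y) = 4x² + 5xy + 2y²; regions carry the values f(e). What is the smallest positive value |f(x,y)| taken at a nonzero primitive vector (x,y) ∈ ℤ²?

translate: b→-3 (≡5 mod 8), so (4,5,2)→(4,-3,1)
flip: (4,-3,1)→(1,3,4)
translate: b→1 (≡3 mod 2), so (1,3,4)→(1,1,2)
reduced (well bottom): (1,1,2) with a≤c, −a<b≤a
well minimum = a = 1

1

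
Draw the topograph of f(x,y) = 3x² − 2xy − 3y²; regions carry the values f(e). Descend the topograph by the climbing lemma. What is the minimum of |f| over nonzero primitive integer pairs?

descent: ρ → (-3,2,3)  [lands on river]
river: ρ → (3,4,-2)
river: ρ → (-2,4,3)
river: ρ → (3,2,-3)
river: ρ → (-3,4,2)
river: ρ → (2,4,-3)
closes: descent 1, river 6
min |a| on river = 2

2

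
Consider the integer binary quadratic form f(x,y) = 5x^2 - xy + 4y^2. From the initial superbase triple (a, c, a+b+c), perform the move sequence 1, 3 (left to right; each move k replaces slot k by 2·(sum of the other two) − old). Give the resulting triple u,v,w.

start (5,4,8) = (f(1,0),f(0,1),f(1,1))
replace slot 1: 2·(4+8) − 5 = 19 → (19,4,8)
replace slot 3: 2·(19+4) − 8 = 38 → (19,4,38)

19,4,38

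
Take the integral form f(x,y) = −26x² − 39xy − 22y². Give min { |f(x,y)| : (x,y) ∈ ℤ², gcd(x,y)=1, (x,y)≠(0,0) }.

translate: b→-13 (≡39 mod 52), so (26,39,22)→(26,-13,9)
flip: (26,-13,9)→(9,13,26)
translate: b→-5 (≡13 mod 18), so (9,13,26)→(9,-5,22)
reduced (well bottom): (9,-5,22) with a≤c, −a<b≤a
well minimum |f| = |-9| = 9 (negative-definite)

9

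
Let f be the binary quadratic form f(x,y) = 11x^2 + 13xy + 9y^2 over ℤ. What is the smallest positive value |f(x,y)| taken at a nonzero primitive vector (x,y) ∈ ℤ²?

translate: b→-9 (≡13 mod 22), so (11,13,9)→(11,-9,7)
flip: (11,-9,7)→(7,9,11)
translate: b→-5 (≡9 mod 14), so (7,9,11)→(7,-5,9)
reduced (well bottom): (7,-5,9) with a≤c, −a<b≤a
well minimum = a = 7

7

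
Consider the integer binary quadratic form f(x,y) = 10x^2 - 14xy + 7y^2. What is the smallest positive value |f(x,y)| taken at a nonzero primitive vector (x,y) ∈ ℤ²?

translate: b→6 (≡-14 mod 20), so (10,-14,7)→(10,6,3)
flip: (10,6,3)→(3,-6,10)
translate: b→0 (≡-6 mod 6), so (3,-6,10)→(3,0,7)
reduced (well bottom): (3,0,7) with a≤c, −a<b≤a
well minimum = a = 3

3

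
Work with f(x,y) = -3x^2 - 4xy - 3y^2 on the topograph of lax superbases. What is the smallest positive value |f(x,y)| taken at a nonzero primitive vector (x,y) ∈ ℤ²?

translate: b→-2 (≡4 mod 6), so (3,4,3)→(3,-2,2)
flip: (3,-2,2)→(2,2,3)
reduced (well bottom): (2,2,3) with a≤c, −a<b≤a
well minimum |f| = |-2| = 2 (negative-definite)

2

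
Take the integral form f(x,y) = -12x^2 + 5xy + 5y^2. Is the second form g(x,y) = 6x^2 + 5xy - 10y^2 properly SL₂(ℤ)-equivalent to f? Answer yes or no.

D₁ = 265, D₂ = 265
river cycle of f (length 18): (5, 15, -2), (-2, 13, 12), (12, 11, -3), (-3, 13, 8), (8, 3, -8), (-8, 13, 3), (3, 11, -12), (-12, 13, 2), (2, 15, -5), (-5, 15, 2), … (8 more)
river cycle of g (length 22): (-10, 15, 1), (1, 15, -10), (-10, 5, 6), (6, 7, -9), (-9, 11, 4), (4, 13, -6), (-6, 11, 6), (6, 13, -4), (-4, 11, 9), (9, 7, -6), … (12 more)
cycles differ ⇒ inequivalent

no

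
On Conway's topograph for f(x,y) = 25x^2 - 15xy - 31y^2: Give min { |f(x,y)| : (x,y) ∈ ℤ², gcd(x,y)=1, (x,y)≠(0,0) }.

descent: ρ → (-31,15,25)  [lands on river]
river: ρ → (25,35,-21)
river: ρ → (-21,49,11)
river: ρ → (11,39,-41)
river: ρ → (-41,43,9)
river: ρ → (9,47,-31)
closes: descent 1, river 6
min |a| on river = 9

9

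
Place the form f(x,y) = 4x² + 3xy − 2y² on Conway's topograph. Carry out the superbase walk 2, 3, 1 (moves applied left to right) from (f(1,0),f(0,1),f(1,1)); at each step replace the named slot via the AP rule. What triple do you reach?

start (4,-2,5) = (f(1,0),f(0,1),f(1,1))
replace slot 2: 2·(4+5) − (-2) = 20 → (4,20,5)
replace slot 3: 2·(4+20) − 5 = 43 → (4,20,43)
replace slot 1: 2·(20+43) − 4 = 122 → (122,20,43)

122,20,43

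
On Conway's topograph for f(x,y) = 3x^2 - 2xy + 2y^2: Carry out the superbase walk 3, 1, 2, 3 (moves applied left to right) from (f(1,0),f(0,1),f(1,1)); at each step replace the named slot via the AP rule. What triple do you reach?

start (3,2,3) = (f(1,0),f(0,1),f(1,1))
replace slot 3: 2·(3+2) − 3 = 7 → (3,2,7)
replace slot 1: 2·(2+7) − 3 = 15 → (15,2,7)
replace slot 2: 2·(15+7) − 2 = 42 → (15,42,7)
replace slot 3: 2·(15+42) − 7 = 107 → (15,42,107)

15,42,107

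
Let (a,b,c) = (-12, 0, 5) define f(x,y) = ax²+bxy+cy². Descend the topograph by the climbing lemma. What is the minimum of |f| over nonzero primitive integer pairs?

descent: ρ → (5,10,-7)  [lands on river]
river: ρ → (-7,4,8)
river: ρ → (8,12,-3)
river: ρ → (-3,12,8)
river: ρ → (8,4,-7)
river: ρ → (-7,10,5)
closes: descent 1, river 6
min |a| on river = 3

3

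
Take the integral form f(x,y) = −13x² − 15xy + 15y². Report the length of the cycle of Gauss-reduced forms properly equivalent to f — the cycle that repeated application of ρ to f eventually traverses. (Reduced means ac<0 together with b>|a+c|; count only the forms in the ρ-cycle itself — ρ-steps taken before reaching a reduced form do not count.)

D = 1005, ⌊√D⌋ = 31
descent: ρ → (15,15,-13)  [lands on river]
river: ρ → (-13,11,17)
river: ρ → (17,23,-7)
river: ρ → (-7,19,23)
river: ρ → (23,27,-3)
river: ρ → (-3,27,23)
river: ρ → (23,19,-7)
river: ρ → (-7,23,17)
river: ρ → (17,11,-13)
river: ρ → (-13,15,15)
ρ-cycle length = 10 (tail of 1 descent step not counted)

10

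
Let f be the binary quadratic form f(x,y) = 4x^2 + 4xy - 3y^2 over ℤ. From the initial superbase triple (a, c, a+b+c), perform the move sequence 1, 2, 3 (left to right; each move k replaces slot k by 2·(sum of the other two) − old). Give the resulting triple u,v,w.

start (4,-3,5) = (f(1,0),f(0,1),f(1,1))
replace slot 1: 2·((-3)+5) − 4 = 0 → (0,-3,5)
replace slot 2: 2·(0+5) − (-3) = 13 → (0,13,5)
replace slot 3: 2·(0+13) − 5 = 21 → (0,13,21)

0,13,21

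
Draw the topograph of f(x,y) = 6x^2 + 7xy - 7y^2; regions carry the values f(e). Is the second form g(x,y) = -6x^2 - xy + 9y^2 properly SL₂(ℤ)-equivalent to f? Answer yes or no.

D₁ = 217, D₂ = 217
river cycle of f (length 16): (-7, 7, 6), (6, 5, -8), (-8, 11, 3), (3, 13, -4), (-4, 11, 6), (6, 13, -2), (-2, 11, 12), (12, 13, -1), (-1, 13, 12), (12, 11, -2), … (6 more)
river cycle of g (length 16): (-6, 11, 4), (4, 13, -3), (-3, 11, 8), (8, 5, -6), (-6, 7, 7), (7, 7, -6), (-6, 5, 8), (8, 11, -3), (-3, 13, 4), (4, 11, -6), … (6 more)
cycles differ ⇒ inequivalent

no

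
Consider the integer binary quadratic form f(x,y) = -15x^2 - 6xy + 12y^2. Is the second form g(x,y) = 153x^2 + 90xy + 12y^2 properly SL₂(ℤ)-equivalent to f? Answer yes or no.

D₁ = 756, D₂ = 756
river cycle of f (length 6): (12, 6, -15), (-15, 24, 3), (3, 24, -15), (-15, 6, 12), (12, 18, -9), (-9, 18, 12)
river cycle of g (length 6): (12, 6, -15), (-15, 24, 3), (3, 24, -15), (-15, 6, 12), (12, 18, -9), (-9, 18, 12)
cycles coincide ⇒ equivalent

yes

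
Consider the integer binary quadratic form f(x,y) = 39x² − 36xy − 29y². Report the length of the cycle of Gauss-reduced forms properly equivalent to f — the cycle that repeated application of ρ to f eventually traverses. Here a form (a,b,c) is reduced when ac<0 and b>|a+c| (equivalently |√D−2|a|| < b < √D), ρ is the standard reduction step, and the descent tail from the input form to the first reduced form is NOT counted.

D = 5820, ⌊√D⌋ = 76
descent: ρ → (-29,36,39)  [lands on river]
river: ρ → (39,42,-26)
river: ρ → (-26,62,19)
river: ρ → (19,52,-41)
river: ρ → (-41,30,30)
river: ρ → (30,30,-41)
river: ρ → (-41,52,19)
river: ρ → (19,62,-26)
river: ρ → (-26,42,39)
river: ρ → (39,36,-29)
river: ρ → (-29,22,46)
river: ρ → (46,70,-5)
river: ρ → (-5,70,46)
river: ρ → (46,22,-29)
ρ-cycle length = 14 (tail of 1 descent step not counted)

14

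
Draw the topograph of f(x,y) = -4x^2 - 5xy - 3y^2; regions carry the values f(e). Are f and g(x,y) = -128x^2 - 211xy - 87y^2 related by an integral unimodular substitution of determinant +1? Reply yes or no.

D₁ = -23, D₂ = -23
f is negative-definite; reduce −f:
−f: translate: b→-3 (≡5 mod 8), so (4,5,3)→(4,-3,2)
−f: flip: (4,-3,2)→(2,3,4)
−f: translate: b→-1 (≡3 mod 4), so (2,3,4)→(2,-1,3)
−f: reduced (well bottom): (2,-1,3) with a≤c, −a<b≤a
flip sign back: reduced form of f is (-2,1,-3)
g is negative-definite; reduce −g:
−g: translate: b→-45 (≡211 mod 256), so (128,211,87)→(128,-45,4)
−g: flip: (128,-45,4)→(4,45,128)
−g: translate: b→-3 (≡45 mod 8), so (4,45,128)→(4,-3,2)
−g: flip: (4,-3,2)→(2,3,4)
−g: translate: b→-1 (≡3 mod 4), so (2,3,4)→(2,-1,3)
−g: reduced (well bottom): (2,-1,3) with a≤c, −a<b≤a
flip sign back: reduced form of g is (-2,1,-3)
reduced forms (-2, 1, -3) vs (-2, 1, -3) ⇒ equivalent

yes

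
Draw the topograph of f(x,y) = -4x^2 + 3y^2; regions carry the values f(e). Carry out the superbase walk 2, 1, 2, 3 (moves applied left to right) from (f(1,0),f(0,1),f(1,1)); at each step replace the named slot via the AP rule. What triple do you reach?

start (-4,3,-1) = (f(1,0),f(0,1),f(1,1))
replace slot 2: 2·((-4)+(-1)) − 3 = -13 → (-4,-13,-1)
replace slot 1: 2·((-13)+(-1)) − (-4) = -24 → (-24,-13,-1)
replace slot 2: 2·((-24)+(-1)) − (-13) = -37 → (-24,-37,-1)
replace slot 3: 2·((-24)+(-37)) − (-1) = -121 → (-24,-37,-121)

-24,-37,-121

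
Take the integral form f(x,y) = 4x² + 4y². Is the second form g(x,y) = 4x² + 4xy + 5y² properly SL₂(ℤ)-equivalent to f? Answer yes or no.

D₁ = -64, D₂ = -64
f: reduced (well bottom): (4,0,4) with a≤c, −a<b≤a
g: reduced (well bottom): (4,4,5) with a≤c, −a<b≤a
reduced forms (4, 0, 4) vs (4, 4, 5) ⇒ inequivalent

no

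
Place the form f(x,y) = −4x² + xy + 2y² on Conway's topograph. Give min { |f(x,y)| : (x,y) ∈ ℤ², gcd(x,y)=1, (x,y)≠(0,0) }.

descent: ρ → (2,3,-3)  [lands on river]
river: ρ → (-3,3,2)
river: ρ → (2,5,-1)
river: ρ → (-1,5,2)
closes: descent 1, river 4
min |a| on river = 1

1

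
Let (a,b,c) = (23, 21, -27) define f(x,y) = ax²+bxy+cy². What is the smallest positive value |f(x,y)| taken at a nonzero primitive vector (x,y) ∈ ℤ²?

river: ρ → (-27,33,17)
river: ρ → (17,35,-25)
river: ρ → (-25,15,27)
river: ρ → (27,39,-13)
river: ρ → (-13,39,27)
river: ρ → (27,15,-25)
river: ρ → (-25,35,17)
river: ρ → (17,33,-27)
river: ρ → (-27,21,23)
river: ρ → (23,25,-25)
river: ρ → (-25,25,23)
river: ρ → (23,21,-27)
closes: descent 0, river 12
min |a| on river = 13

13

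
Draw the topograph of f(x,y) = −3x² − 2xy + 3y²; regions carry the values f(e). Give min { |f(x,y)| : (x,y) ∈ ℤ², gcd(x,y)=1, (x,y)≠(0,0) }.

descent: ρ → (3,2,-3)  [lands on river]
river: ρ → (-3,4,2)
river: ρ → (2,4,-3)
river: ρ → (-3,2,3)
river: ρ → (3,4,-2)
river: ρ → (-2,4,3)
closes: descent 1, river 6
min |a| on river = 2

2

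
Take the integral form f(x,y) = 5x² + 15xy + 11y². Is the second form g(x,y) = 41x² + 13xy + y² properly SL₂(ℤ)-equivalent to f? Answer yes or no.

D₁ = 5, D₂ = 5
river cycle of f (length 2): (1, 1, -1), (-1, 1, 1)
river cycle of g (length 2): (1, 1, -1), (-1, 1, 1)
cycles coincide ⇒ equivalent

yes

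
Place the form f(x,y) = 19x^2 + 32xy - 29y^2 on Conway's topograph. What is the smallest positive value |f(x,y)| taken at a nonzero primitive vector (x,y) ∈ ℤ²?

river: ρ → (-29,26,22)
river: ρ → (22,18,-33)
river: ρ → (-33,48,7)
river: ρ → (7,50,-26)
river: ρ → (-26,54,3)
river: ρ → (3,54,-26)
river: ρ → (-26,50,7)
river: ρ → (7,48,-33)
river: ρ → (-33,18,22)
river: ρ → (22,26,-29)
river: ρ → (-29,32,19)
river: ρ → (19,44,-17)
river: ρ → (-17,24,39)
river: ρ → (39,54,-2)
river: ρ → (-2,54,39)
river: ρ → (39,24,-17)
river: ρ → (-17,44,19)
river: ρ → (19,32,-29)
closes: descent 0, river 18
min |a| on river = 2

2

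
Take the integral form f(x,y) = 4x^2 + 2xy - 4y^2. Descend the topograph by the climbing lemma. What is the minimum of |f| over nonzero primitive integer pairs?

river: ρ → (-4,6,2)
river: ρ → (2,6,-4)
river: ρ → (-4,2,4)
river: ρ → (4,6,-2)
river: ρ → (-2,6,4)
river: ρ → (4,2,-4)
closes: descent 0, river 6
min |a| on river = 2

2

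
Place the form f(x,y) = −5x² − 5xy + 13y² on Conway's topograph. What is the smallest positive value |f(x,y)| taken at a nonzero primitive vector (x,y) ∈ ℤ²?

descent: ρ → (13,5,-5)
descent: ρ → (-5,15,3)  [lands on river]
river: ρ → (3,15,-5)
closes: descent 2, river 2
min |a| on river = 3

3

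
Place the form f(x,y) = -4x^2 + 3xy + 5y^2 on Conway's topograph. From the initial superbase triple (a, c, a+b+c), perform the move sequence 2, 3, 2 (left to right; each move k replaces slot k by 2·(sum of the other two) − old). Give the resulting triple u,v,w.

start (-4,5,4) = (f(1,0),f(0,1),f(1,1))
replace slot 2: 2·((-4)+4) − 5 = -5 → (-4,-5,4)
replace slot 3: 2·((-4)+(-5)) − 4 = -22 → (-4,-5,-22)
replace slot 2: 2·((-4)+(-22)) − (-5) = -47 → (-4,-47,-22)

-4,-47,-22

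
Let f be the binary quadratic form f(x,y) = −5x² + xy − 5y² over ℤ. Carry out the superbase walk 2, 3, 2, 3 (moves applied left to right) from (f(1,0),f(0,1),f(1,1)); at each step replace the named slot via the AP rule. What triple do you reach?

start (-5,-5,-9) = (f(1,0),f(0,1),f(1,1))
replace slot 2: 2·((-5)+(-9)) − (-5) = -23 → (-5,-23,-9)
replace slot 3: 2·((-5)+(-23)) − (-9) = -47 → (-5,-23,-47)
replace slot 2: 2·((-5)+(-47)) − (-23) = -81 → (-5,-81,-47)
replace slot 3: 2·((-5)+(-81)) − (-47) = -125 → (-5,-81,-125)

-5,-81,-125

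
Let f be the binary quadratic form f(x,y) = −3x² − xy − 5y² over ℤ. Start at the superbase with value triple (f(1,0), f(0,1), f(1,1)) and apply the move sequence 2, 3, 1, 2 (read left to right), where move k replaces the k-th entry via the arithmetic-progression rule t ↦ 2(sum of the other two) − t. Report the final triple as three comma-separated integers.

start (-3,-5,-9) = (f(1,0),f(0,1),f(1,1))
replace slot 2: 2·((-3)+(-9)) − (-5) = -19 → (-3,-19,-9)
replace slot 3: 2·((-3)+(-19)) − (-9) = -35 → (-3,-19,-35)
replace slot 1: 2·((-19)+(-35)) − (-3) = -105 → (-105,-19,-35)
replace slot 2: 2·((-105)+(-35)) − (-19) = -261 → (-105,-261,-35)

-105,-261,-35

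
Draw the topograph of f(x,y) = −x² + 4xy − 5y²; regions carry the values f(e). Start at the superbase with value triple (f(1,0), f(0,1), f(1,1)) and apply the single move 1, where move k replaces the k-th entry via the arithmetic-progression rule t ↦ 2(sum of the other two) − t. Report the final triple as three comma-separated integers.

start (-1,-5,-2) = (f(1,0),f(0,1),f(1,1))
replace slot 1: 2·((-5)+(-2)) − (-1) = -13 → (-13,-5,-2)

-13,-5,-2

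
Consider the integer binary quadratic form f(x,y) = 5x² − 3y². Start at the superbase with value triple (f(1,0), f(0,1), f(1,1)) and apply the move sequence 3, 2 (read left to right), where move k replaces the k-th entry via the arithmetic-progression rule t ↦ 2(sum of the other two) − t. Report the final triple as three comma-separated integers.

start (5,-3,2) = (f(1,0),f(0,1),f(1,1))
replace slot 3: 2·(5+(-3)) − 2 = 2 → (5,-3,2)
replace slot 2: 2·(5+2) − (-3) = 17 → (5,17,2)

5,17,2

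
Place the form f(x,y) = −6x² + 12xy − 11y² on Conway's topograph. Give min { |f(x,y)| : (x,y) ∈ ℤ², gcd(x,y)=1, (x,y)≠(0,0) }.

translate: b→0 (≡-12 mod 12), so (6,-12,11)→(6,0,5)
flip: (6,0,5)→(5,0,6)
reduced (well bottom): (5,0,6) with a≤c, −a<b≤a
well minimum |f| = |-5| = 5 (negative-definite)

5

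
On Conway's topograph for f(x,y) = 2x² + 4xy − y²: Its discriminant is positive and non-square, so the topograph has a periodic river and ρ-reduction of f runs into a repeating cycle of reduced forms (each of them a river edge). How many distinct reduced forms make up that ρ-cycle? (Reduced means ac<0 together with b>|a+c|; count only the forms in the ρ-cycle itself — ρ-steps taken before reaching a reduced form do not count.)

D = 24, ⌊√D⌋ = 4
river: ρ → (-1,4,2)
river: ρ → (2,4,-1)
ρ-cycle length = 2 (tail of 0 descent steps not counted)

2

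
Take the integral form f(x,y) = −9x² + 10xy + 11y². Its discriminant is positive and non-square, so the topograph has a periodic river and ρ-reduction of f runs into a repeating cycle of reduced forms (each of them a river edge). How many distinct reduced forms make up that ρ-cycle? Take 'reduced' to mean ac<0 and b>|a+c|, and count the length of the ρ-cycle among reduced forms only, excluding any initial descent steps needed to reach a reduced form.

D = 496, ⌊√D⌋ = 22
river: ρ → (11,12,-8)
river: ρ → (-8,20,3)
river: ρ → (3,22,-1)
river: ρ → (-1,22,3)
river: ρ → (3,20,-8)
river: ρ → (-8,12,11)
river: ρ → (11,10,-9)
river: ρ → (-9,8,12)
river: ρ → (12,16,-5)
river: ρ → (-5,14,15)
river: ρ → (15,16,-4)
river: ρ → (-4,16,15)
river: ρ → (15,14,-5)
river: ρ → (-5,16,12)
river: ρ → (12,8,-9)
river: ρ → (-9,10,11)
ρ-cycle length = 16 (tail of 0 descent steps not counted)

16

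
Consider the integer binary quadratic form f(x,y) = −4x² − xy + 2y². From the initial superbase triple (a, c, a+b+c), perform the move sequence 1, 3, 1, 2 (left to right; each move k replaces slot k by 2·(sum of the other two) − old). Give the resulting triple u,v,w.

start (-4,2,-3) = (f(1,0),f(0,1),f(1,1))
replace slot 1: 2·(2+(-3)) − (-4) = 2 → (2,2,-3)
replace slot 3: 2·(2+2) − (-3) = 11 → (2,2,11)
replace slot 1: 2·(2+11) − 2 = 24 → (24,2,11)
replace slot 2: 2·(24+11) − 2 = 68 → (24,68,11)

24,68,11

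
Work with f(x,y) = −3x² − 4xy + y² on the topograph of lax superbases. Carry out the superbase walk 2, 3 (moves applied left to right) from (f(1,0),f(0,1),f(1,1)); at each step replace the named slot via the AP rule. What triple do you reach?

start (-3,1,-6) = (f(1,0),f(0,1),f(1,1))
replace slot 2: 2·((-3)+(-6)) − 1 = -19 → (-3,-19,-6)
replace slot 3: 2·((-3)+(-19)) − (-6) = -38 → (-3,-19,-38)

-3,-19,-38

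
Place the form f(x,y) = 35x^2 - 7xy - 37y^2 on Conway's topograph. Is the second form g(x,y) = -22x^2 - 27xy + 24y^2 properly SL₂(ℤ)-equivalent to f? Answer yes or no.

D₁ = 5229, D₂ = 2841
discriminants differ ⇒ not SL₂(ℤ)-equivalent

no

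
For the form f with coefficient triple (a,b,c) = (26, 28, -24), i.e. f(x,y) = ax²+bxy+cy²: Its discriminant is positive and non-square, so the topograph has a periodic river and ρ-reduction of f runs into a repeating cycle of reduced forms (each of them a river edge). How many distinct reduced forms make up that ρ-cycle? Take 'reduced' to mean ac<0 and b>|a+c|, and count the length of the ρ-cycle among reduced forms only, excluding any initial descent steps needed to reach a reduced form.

D = 3280, ⌊√D⌋ = 57
river: ρ → (-24,20,30)
river: ρ → (30,40,-14)
river: ρ → (-14,44,24)
river: ρ → (24,52,-6)
river: ρ → (-6,56,6)
river: ρ → (6,52,-24)
river: ρ → (-24,44,14)
river: ρ → (14,40,-30)
river: ρ → (-30,20,24)
river: ρ → (24,28,-26)
river: ρ → (-26,24,26)
river: ρ → (26,28,-24)
ρ-cycle length = 12 (tail of 0 descent steps not counted)

12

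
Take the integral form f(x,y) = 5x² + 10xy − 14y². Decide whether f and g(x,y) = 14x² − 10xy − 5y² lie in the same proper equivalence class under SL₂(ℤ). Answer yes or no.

D₁ = 380, D₂ = 380
river cycle of f (length 4): (-14, 18, 1), (1, 18, -14), (-14, 10, 5), (5, 10, -14)
river cycle of g (length 4): (-5, 10, 14), (14, 18, -1), (-1, 18, 14), (14, 10, -5)
cycles differ ⇒ inequivalent

no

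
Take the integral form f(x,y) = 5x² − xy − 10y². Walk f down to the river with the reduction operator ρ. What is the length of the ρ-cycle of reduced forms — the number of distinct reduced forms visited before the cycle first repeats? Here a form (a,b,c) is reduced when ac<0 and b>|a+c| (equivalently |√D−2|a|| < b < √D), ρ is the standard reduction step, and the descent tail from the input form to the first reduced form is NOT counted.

D = 201, ⌊√D⌋ = 14
descent: ρ → (-10,1,5)
descent: ρ → (5,9,-6)  [lands on river]
river: ρ → (-6,3,8)
river: ρ → (8,13,-1)
river: ρ → (-1,13,8)
river: ρ → (8,3,-6)
river: ρ → (-6,9,5)
river: ρ → (5,11,-4)
river: ρ → (-4,13,2)
river: ρ → (2,11,-10)
river: ρ → (-10,9,3)
river: ρ → (3,9,-10)
river: ρ → (-10,11,2)
river: ρ → (2,13,-4)
river: ρ → (-4,11,5)
ρ-cycle length = 14 (tail of 2 descent steps not counted)

14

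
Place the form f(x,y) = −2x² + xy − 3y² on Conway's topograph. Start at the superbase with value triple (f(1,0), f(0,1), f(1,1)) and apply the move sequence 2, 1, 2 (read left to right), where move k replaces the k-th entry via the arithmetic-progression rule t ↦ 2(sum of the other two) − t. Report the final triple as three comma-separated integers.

start (-2,-3,-4) = (f(1,0),f(0,1),f(1,1))
replace slot 2: 2·((-2)+(-4)) − (-3) = -9 → (-2,-9,-4)
replace slot 1: 2·((-9)+(-4)) − (-2) = -24 → (-24,-9,-4)
replace slot 2: 2·((-24)+(-4)) − (-9) = -47 → (-24,-47,-4)

-24,-47,-4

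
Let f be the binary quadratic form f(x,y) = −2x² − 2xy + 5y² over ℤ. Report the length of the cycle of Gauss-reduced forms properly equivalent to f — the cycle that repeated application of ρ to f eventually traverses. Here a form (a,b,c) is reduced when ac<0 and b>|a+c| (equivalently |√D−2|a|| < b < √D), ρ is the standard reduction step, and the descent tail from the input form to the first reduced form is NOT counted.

D = 44, ⌊√D⌋ = 6
descent: ρ → (5,2,-2)
descent: ρ → (-2,6,1)  [lands on river]
river: ρ → (1,6,-2)
ρ-cycle length = 2 (tail of 2 descent steps not counted)

2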